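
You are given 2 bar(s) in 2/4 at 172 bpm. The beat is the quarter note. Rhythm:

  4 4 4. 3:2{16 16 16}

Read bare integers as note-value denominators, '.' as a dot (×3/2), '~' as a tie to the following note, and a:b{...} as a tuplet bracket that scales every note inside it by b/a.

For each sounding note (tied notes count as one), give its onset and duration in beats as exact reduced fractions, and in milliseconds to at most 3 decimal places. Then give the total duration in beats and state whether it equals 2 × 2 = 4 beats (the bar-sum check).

1) 0.0ms=0b +348.837ms=1b
2) 348.837ms=1b +348.837ms=1b
3) 697.674ms=2b +523.256ms=3/2b
4) 1220.93ms=7/2b +58.14ms=1/6b
5) 1279.07ms=11/3b +58.14ms=1/6b
6) 1337.209ms=23/6b +58.14ms=1/6b
Σ=4b of 4 (172bpm 2/4) — PASS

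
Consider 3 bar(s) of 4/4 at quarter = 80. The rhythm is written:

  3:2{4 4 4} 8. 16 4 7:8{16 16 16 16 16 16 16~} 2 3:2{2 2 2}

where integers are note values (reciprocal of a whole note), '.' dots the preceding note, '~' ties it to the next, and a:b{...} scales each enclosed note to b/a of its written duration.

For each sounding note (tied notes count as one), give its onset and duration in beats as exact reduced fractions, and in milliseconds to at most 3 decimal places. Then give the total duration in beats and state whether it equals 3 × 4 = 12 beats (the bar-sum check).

1) 0.0ms=0b +500.0ms=2/3b
2) 500.0ms=2/3b +500.0ms=2/3b
3) 1000.0ms=4/3b +500.0ms=2/3b
4) 1500.0ms=2b +562.5ms=3/4b
5) 2062.5ms=11/4b +187.5ms=1/4b
6) 2250.0ms=3b +750.0ms=1b
7) 3000.0ms=4b +214.286ms=2/7b
8) 3214.286ms=30/7b +214.286ms=2/7b
9) 3428.571ms=32/7b +214.286ms=2/7b
10) 3642.857ms=34/7b +214.286ms=2/7b
11) 3857.143ms=36/7b +214.286ms=2/7b
12) 4071.429ms=38/7b +214.286ms=2/7b
13) 4285.714ms=40/7b +1714.286ms=16/7b
14) 6000.0ms=8b +1000.0ms=4/3b
15) 7000.0ms=28/3b +1000.0ms=4/3b
16) 8000.0ms=32/3b +1000.0ms=4/3b
Σ=12b of 12 (80bpm 4/4) — PASS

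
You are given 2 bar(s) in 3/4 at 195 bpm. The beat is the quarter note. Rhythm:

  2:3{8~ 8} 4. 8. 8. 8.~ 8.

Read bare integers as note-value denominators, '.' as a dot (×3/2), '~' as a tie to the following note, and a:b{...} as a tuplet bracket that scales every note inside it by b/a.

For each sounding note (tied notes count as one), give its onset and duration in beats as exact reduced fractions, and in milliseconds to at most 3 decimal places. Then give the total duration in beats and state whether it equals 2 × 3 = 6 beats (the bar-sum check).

1) 0.0ms=0b +461.538ms=3/2b
2) 461.538ms=3/2b +461.538ms=3/2b
3) 923.077ms=3b +230.769ms=3/4b
4) 1153.846ms=15/4b +230.769ms=3/4b
5) 1384.615ms=9/2b +461.538ms=3/2b
Σ=6b of 6 (195bpm 3/4) — PASS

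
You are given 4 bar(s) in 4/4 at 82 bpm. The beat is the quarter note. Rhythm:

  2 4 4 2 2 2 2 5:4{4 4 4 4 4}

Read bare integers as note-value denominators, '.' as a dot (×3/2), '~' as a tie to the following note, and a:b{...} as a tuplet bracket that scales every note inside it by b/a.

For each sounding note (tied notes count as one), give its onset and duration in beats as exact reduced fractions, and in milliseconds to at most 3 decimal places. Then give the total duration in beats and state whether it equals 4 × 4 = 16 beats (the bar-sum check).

1) 0.0ms=0b +1463.415ms=2b
2) 1463.415ms=2b +731.707ms=1b
3) 2195.122ms=3b +731.707ms=1b
4) 2926.829ms=4b +1463.415ms=2b
5) 4390.244ms=6b +1463.415ms=2b
6) 5853.659ms=8b +1463.415ms=2b
7) 7317.073ms=10b +1463.415ms=2b
8) 8780.488ms=12b +585.366ms=4/5b
9) 9365.854ms=64/5b +585.366ms=4/5b
10) 9951.22ms=68/5b +585.366ms=4/5b
11) 10536.585ms=72/5b +585.366ms=4/5b
12) 11121.951ms=76/5b +585.366ms=4/5b
Σ=16b of 16 (82bpm 4/4) — PASS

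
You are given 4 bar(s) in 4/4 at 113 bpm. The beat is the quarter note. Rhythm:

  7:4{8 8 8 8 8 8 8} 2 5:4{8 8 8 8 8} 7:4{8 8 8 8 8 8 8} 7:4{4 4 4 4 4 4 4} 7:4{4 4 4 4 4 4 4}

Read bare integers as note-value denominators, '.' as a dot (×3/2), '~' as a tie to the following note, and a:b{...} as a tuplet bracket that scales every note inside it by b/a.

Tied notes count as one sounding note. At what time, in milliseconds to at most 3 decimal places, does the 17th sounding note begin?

1. 0.0ms @ 0 + 151.707ms (2/7)
2. 151.707ms @ 2/7 + 151.707ms (2/7)
3. 303.413ms @ 4/7 + 151.707ms (2/7)
4. 455.12ms @ 6/7 + 151.707ms (2/7)
5. 606.827ms @ 8/7 + 151.707ms (2/7)
6. 758.534ms @ 10/7 + 151.707ms (2/7)
7. 910.24ms @ 12/7 + 151.707ms (2/7)
8. 1061.947ms @ 2 + 1061.947ms (2)
9. 2123.894ms @ 4 + 212.389ms (2/5)
10. 2336.283ms @ 22/5 + 212.389ms (2/5)
11. 2548.673ms @ 24/5 + 212.389ms (2/5)
12. 2761.062ms @ 26/5 + 212.389ms (2/5)
13. 2973.451ms @ 28/5 + 212.389ms (2/5)
14. 3185.841ms @ 6 + 151.707ms (2/7)
15. 3337.547ms @ 44/7 + 151.707ms (2/7)
16. 3489.254ms @ 46/7 + 151.707ms (2/7)
17. 3640.961ms @ 48/7 + 151.707ms (2/7)
18. 3792.668ms @ 50/7 + 151.707ms (2/7)
19. 3944.374ms @ 52/7 + 151.707ms (2/7)
20. 4096.081ms @ 54/7 + 151.707ms (2/7)
21. 4247.788ms @ 8 + 303.413ms (4/7)
22. 4551.201ms @ 60/7 + 303.413ms (4/7)
23. 4854.614ms @ 64/7 + 303.413ms (4/7)
24. 5158.028ms @ 68/7 + 303.413ms (4/7)
25. 5461.441ms @ 72/7 + 303.413ms (4/7)
26. 5764.855ms @ 76/7 + 303.413ms (4/7)
27. 6068.268ms @ 80/7 + 303.413ms (4/7)
28. 6371.681ms @ 12 + 303.413ms (4/7)
29. 6675.095ms @ 88/7 + 303.413ms (4/7)
30. 6978.508ms @ 92/7 + 303.413ms (4/7)
31. 7281.922ms @ 96/7 + 303.413ms (4/7)
32. 7585.335ms @ 100/7 + 303.413ms (4/7)
33. 7888.748ms @ 104/7 + 303.413ms (4/7)
34. 8192.162ms @ 108/7 + 303.413ms (4/7)

note 17 onset = 48/7b = 3640.961ms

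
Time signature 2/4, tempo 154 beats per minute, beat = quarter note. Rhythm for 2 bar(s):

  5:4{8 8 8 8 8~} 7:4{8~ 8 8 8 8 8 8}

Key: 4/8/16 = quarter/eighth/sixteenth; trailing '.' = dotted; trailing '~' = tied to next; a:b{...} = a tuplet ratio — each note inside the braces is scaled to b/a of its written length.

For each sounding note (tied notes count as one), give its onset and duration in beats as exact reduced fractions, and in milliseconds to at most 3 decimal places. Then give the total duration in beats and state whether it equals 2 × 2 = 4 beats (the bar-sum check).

1) 0.0ms=0b +155.844ms=2/5b
2) 155.844ms=2/5b +155.844ms=2/5b
3) 311.688ms=4/5b +155.844ms=2/5b
4) 467.532ms=6/5b +155.844ms=2/5b
5) 623.377ms=8/5b +378.479ms=34/35b
6) 1001.855ms=18/7b +111.317ms=2/7b
7) 1113.173ms=20/7b +111.317ms=2/7b
8) 1224.49ms=22/7b +111.317ms=2/7b
9) 1335.807ms=24/7b +111.317ms=2/7b
10) 1447.124ms=26/7b +111.317ms=2/7b
Σ=4b of 4 (154bpm 2/4) — PASS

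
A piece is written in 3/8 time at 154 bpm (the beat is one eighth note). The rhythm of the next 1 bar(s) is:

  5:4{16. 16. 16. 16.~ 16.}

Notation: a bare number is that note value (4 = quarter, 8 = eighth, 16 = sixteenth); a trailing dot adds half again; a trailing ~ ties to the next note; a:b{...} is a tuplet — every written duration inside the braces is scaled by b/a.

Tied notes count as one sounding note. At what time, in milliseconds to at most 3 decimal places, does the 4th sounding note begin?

1. 0.0ms @ 0 + 233.766ms (3/5)
2. 233.766ms @ 3/5 + 233.766ms (3/5)
3. 467.532ms @ 6/5 + 233.766ms (3/5)
4. 701.299ms @ 9/5 + 467.532ms (6/5)

note 4 onset = 9/5b = 701.299ms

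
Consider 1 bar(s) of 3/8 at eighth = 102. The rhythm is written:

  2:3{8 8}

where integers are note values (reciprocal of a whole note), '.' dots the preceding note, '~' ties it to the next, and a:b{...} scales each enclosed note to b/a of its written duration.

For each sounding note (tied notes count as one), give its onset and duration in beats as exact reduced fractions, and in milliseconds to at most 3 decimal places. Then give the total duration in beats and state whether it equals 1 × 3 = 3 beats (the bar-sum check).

1) 0.0ms=0b +882.353ms=3/2b
2) 882.353ms=3/2b +882.353ms=3/2b
Σ=3b of 3 (102bpm 3/8) — PASS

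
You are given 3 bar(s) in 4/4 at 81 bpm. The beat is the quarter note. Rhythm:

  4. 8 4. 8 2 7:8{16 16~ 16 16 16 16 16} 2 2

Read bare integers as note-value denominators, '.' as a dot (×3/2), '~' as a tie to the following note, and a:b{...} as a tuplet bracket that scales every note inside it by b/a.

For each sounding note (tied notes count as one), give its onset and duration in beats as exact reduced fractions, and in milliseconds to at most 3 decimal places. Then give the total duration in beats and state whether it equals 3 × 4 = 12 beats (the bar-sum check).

1) 0.0ms=0b +1111.111ms=3/2b
2) 1111.111ms=3/2b +370.37ms=1/2b
3) 1481.481ms=2b +1111.111ms=3/2b
4) 2592.593ms=7/2b +370.37ms=1/2b
5) 2962.963ms=4b +1481.481ms=2b
6) 4444.444ms=6b +211.64ms=2/7b
7) 4656.085ms=44/7b +423.28ms=4/7b
8) 5079.365ms=48/7b +211.64ms=2/7b
9) 5291.005ms=50/7b +211.64ms=2/7b
10) 5502.646ms=52/7b +211.64ms=2/7b
11) 5714.286ms=54/7b +211.64ms=2/7b
12) 5925.926ms=8b +1481.481ms=2b
13) 7407.407ms=10b +1481.481ms=2b
Σ=12b of 12 (81bpm 4/4) — PASS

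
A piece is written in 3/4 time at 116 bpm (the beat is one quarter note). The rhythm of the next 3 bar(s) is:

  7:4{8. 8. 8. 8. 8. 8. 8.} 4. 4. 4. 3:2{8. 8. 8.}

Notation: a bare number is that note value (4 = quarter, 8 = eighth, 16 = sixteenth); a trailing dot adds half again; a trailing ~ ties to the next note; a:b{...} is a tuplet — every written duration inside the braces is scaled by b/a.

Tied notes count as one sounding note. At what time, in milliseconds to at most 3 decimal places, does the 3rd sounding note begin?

1. 0.0ms @ 0 + 221.675ms (3/7)
2. 221.675ms @ 3/7 + 221.675ms (3/7)
3. 443.35ms @ 6/7 + 221.675ms (3/7)
4. 665.025ms @ 9/7 + 221.675ms (3/7)
5. 886.7ms @ 12/7 + 221.675ms (3/7)
6. 1108.374ms @ 15/7 + 221.675ms (3/7)
7. 1330.049ms @ 18/7 + 221.675ms (3/7)
8. 1551.724ms @ 3 + 775.862ms (3/2)
9. 2327.586ms @ 9/2 + 775.862ms (3/2)
10. 3103.448ms @ 6 + 775.862ms (3/2)
11. 3879.31ms @ 15/2 + 258.621ms (1/2)
12. 4137.931ms @ 8 + 258.621ms (1/2)
13. 4396.552ms @ 17/2 + 258.621ms (1/2)

note 3 onset = 6/7b = 443.35ms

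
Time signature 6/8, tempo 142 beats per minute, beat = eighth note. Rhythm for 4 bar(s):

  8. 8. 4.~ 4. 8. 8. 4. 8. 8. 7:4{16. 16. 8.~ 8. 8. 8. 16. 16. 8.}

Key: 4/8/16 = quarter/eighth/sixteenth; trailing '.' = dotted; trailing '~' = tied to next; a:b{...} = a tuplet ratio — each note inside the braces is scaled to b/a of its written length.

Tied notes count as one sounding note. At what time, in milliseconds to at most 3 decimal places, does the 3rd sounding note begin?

note 3 onset = 3b = 1267.606ms

1. 0.0ms @ 0 + 633.803ms (3/2)
2. 633.803ms @ 3/2 + 633.803ms (3/2)
3. 1267.606ms @ 3 + 2535.211ms (6)
4. 3802.817ms @ 9 + 633.803ms (3/2)
5. 4436.62ms @ 21/2 + 633.803ms (3/2)
6. 5070.423ms @ 12 + 1267.606ms (3)
7. 6338.028ms @ 15 + 633.803ms (3/2)
8. 6971.831ms @ 33/2 + 633.803ms (3/2)
9. 7605.634ms @ 18 + 181.087ms (3/7)
10. 7786.72ms @ 129/7 + 181.087ms (3/7)
11. 7967.807ms @ 132/7 + 724.346ms (12/7)
12. 8692.153ms @ 144/7 + 362.173ms (6/7)
13. 9054.326ms @ 150/7 + 362.173ms (6/7)
14. 9416.499ms @ 156/7 + 181.087ms (3/7)
15. 9597.586ms @ 159/7 + 181.087ms (3/7)
16. 9778.672ms @ 162/7 + 362.173ms (6/7)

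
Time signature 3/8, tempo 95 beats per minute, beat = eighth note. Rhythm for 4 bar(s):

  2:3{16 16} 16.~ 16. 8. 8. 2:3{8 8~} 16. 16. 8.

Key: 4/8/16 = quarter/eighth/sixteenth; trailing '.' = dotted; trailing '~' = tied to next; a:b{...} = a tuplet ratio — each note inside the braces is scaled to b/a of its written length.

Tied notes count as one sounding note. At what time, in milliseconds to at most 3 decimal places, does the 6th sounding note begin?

note 6 onset = 6b = 3789.474ms

1. 0.0ms @ 0 + 473.684ms (3/4)
2. 473.684ms @ 3/4 + 473.684ms (3/4)
3. 947.368ms @ 3/2 + 947.368ms (3/2)
4. 1894.737ms @ 3 + 947.368ms (3/2)
5. 2842.105ms @ 9/2 + 947.368ms (3/2)
6. 3789.474ms @ 6 + 947.368ms (3/2)
7. 4736.842ms @ 15/2 + 1421.053ms (9/4)
8. 6157.895ms @ 39/4 + 473.684ms (3/4)
9. 6631.579ms @ 21/2 + 947.368ms (3/2)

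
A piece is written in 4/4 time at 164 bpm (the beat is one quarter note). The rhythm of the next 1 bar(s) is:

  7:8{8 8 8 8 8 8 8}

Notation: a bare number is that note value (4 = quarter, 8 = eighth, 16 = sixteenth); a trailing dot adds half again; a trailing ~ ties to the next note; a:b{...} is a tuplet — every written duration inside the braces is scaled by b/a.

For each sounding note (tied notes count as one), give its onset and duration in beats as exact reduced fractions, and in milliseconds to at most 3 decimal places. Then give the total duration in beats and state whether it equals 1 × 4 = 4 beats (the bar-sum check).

1) 0.0ms=0b +209.059ms=4/7b
2) 209.059ms=4/7b +209.059ms=4/7b
3) 418.118ms=8/7b +209.059ms=4/7b
4) 627.178ms=12/7b +209.059ms=4/7b
5) 836.237ms=16/7b +209.059ms=4/7b
6) 1045.296ms=20/7b +209.059ms=4/7b
7) 1254.355ms=24/7b +209.059ms=4/7b
Σ=4b of 4 (164bpm 4/4) — PASS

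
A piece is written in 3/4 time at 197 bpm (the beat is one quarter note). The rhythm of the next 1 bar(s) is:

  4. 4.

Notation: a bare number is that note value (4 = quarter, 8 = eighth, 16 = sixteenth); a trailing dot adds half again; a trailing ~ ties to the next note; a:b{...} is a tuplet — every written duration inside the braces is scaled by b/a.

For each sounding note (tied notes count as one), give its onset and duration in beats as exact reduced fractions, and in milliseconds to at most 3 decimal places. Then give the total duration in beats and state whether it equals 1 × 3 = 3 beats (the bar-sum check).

1) 0.0ms=0b +456.853ms=3/2b
2) 456.853ms=3/2b +456.853ms=3/2b
Σ=3b of 3 (197bpm 3/4) — PASS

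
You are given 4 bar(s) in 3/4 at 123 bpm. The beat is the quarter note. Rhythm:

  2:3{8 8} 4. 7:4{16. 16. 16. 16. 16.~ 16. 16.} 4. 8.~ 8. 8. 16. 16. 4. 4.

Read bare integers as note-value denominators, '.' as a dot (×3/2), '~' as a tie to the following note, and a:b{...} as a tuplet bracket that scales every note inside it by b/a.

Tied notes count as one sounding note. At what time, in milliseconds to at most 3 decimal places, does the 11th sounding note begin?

1. 0.0ms @ 0 + 365.854ms (3/4)
2. 365.854ms @ 3/4 + 365.854ms (3/4)
3. 731.707ms @ 3/2 + 731.707ms (3/2)
4. 1463.415ms @ 3 + 104.53ms (3/14)
5. 1567.944ms @ 45/14 + 104.53ms (3/14)
6. 1672.474ms @ 24/7 + 104.53ms (3/14)
7. 1777.003ms @ 51/14 + 104.53ms (3/14)
8. 1881.533ms @ 27/7 + 209.059ms (3/7)
9. 2090.592ms @ 30/7 + 104.53ms (3/14)
10. 2195.122ms @ 9/2 + 731.707ms (3/2)
11. 2926.829ms @ 6 + 731.707ms (3/2)
12. 3658.537ms @ 15/2 + 365.854ms (3/4)
13. 4024.39ms @ 33/4 + 182.927ms (3/8)
14. 4207.317ms @ 69/8 + 182.927ms (3/8)
15. 4390.244ms @ 9 + 731.707ms (3/2)
16. 5121.951ms @ 21/2 + 731.707ms (3/2)

note 11 onset = 6b = 2926.829ms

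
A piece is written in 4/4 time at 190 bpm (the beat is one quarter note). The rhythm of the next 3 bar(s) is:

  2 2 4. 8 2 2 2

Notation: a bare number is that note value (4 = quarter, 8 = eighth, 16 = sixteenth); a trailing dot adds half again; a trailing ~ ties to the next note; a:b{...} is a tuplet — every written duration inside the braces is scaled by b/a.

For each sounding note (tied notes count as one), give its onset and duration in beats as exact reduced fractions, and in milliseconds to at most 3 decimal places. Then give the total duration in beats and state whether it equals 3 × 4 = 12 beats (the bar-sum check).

1) 0.0ms=0b +631.579ms=2b
2) 631.579ms=2b +631.579ms=2b
3) 1263.158ms=4b +473.684ms=3/2b
4) 1736.842ms=11/2b +157.895ms=1/2b
5) 1894.737ms=6b +631.579ms=2b
6) 2526.316ms=8b +631.579ms=2b
7) 3157.895ms=10b +631.579ms=2b
Σ=12b of 12 (190bpm 4/4) — PASS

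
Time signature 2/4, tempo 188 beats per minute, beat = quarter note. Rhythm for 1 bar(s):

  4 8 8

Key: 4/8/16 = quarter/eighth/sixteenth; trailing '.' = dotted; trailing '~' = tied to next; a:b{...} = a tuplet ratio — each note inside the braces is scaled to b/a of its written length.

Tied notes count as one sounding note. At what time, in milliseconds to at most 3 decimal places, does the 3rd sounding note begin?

note 3 onset = 3/2b = 478.723ms

1. 0.0ms @ 0 + 319.149ms (1)
2. 319.149ms @ 1 + 159.574ms (1/2)
3. 478.723ms @ 3/2 + 159.574ms (1/2)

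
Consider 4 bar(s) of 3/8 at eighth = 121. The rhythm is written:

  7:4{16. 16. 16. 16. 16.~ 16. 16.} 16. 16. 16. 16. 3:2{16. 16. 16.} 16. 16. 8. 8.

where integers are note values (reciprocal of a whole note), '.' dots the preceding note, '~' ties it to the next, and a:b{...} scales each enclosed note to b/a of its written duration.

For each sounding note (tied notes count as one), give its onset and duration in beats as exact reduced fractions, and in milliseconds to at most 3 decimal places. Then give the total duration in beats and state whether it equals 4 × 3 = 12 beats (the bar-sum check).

1) 0.0ms=0b +212.515ms=3/7b
2) 212.515ms=3/7b +212.515ms=3/7b
3) 425.03ms=6/7b +212.515ms=3/7b
4) 637.544ms=9/7b +212.515ms=3/7b
5) 850.059ms=12/7b +425.03ms=6/7b
6) 1275.089ms=18/7b +212.515ms=3/7b
7) 1487.603ms=3b +371.901ms=3/4b
8) 1859.504ms=15/4b +371.901ms=3/4b
9) 2231.405ms=9/2b +371.901ms=3/4b
10) 2603.306ms=21/4b +371.901ms=3/4b
11) 2975.207ms=6b +247.934ms=1/2b
12) 3223.14ms=13/2b +247.934ms=1/2b
13) 3471.074ms=7b +247.934ms=1/2b
14) 3719.008ms=15/2b +371.901ms=3/4b
15) 4090.909ms=33/4b +371.901ms=3/4b
16) 4462.81ms=9b +743.802ms=3/2b
17) 5206.612ms=21/2b +743.802ms=3/2b
Σ=12b of 12 (121bpm 3/8) — PASS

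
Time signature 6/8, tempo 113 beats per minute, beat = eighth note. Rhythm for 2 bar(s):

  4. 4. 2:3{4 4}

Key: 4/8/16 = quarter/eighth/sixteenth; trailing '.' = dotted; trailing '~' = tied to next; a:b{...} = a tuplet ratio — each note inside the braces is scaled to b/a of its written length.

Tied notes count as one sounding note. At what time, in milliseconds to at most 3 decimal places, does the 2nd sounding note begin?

note 2 onset = 3b = 1592.92ms

1. 0.0ms @ 0 + 1592.92ms (3)
2. 1592.92ms @ 3 + 1592.92ms (3)
3. 3185.841ms @ 6 + 1592.92ms (3)
4. 4778.761ms @ 9 + 1592.92ms (3)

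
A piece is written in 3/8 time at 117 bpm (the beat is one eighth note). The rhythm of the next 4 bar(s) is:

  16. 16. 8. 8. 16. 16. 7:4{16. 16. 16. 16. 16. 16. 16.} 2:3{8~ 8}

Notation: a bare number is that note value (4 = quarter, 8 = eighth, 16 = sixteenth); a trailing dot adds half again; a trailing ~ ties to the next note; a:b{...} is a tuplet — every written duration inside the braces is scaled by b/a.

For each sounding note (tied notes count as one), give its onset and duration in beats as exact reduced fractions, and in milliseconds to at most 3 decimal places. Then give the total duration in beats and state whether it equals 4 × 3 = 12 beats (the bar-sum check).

1) 0.0ms=0b +384.615ms=3/4b
2) 384.615ms=3/4b +384.615ms=3/4b
3) 769.231ms=3/2b +769.231ms=3/2b
4) 1538.462ms=3b +769.231ms=3/2b
5) 2307.692ms=9/2b +384.615ms=3/4b
6) 2692.308ms=21/4b +384.615ms=3/4b
7) 3076.923ms=6b +219.78ms=3/7b
8) 3296.703ms=45/7b +219.78ms=3/7b
9) 3516.484ms=48/7b +219.78ms=3/7b
10) 3736.264ms=51/7b +219.78ms=3/7b
11) 3956.044ms=54/7b +219.78ms=3/7b
12) 4175.824ms=57/7b +219.78ms=3/7b
13) 4395.604ms=60/7b +219.78ms=3/7b
14) 4615.385ms=9b +1538.462ms=3b
Σ=12b of 12 (117bpm 3/8) — PASS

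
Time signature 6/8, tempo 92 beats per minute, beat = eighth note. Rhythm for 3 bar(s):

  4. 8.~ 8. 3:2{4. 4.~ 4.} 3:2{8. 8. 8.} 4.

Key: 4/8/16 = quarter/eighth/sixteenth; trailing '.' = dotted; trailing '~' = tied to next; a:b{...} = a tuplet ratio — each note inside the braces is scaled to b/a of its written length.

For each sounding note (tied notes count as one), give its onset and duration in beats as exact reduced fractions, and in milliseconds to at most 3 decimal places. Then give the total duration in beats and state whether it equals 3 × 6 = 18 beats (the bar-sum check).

1) 0.0ms=0b +1956.522ms=3b
2) 1956.522ms=3b +1956.522ms=3b
3) 3913.043ms=6b +1304.348ms=2b
4) 5217.391ms=8b +2608.696ms=4b
5) 7826.087ms=12b +652.174ms=1b
6) 8478.261ms=13b +652.174ms=1b
7) 9130.435ms=14b +652.174ms=1b
8) 9782.609ms=15b +1956.522ms=3b
Σ=18b of 18 (92bpm 6/8) — PASS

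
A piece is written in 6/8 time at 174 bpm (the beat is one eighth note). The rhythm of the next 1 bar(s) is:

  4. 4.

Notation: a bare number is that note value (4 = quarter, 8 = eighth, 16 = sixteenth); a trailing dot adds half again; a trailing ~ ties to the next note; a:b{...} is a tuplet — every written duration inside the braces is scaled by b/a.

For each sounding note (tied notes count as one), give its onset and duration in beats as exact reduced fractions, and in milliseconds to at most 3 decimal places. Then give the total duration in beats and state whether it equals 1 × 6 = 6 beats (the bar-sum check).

1) 0.0ms=0b +1034.483ms=3b
2) 1034.483ms=3b +1034.483ms=3b
Σ=6b of 6 (174bpm 6/8) — PASS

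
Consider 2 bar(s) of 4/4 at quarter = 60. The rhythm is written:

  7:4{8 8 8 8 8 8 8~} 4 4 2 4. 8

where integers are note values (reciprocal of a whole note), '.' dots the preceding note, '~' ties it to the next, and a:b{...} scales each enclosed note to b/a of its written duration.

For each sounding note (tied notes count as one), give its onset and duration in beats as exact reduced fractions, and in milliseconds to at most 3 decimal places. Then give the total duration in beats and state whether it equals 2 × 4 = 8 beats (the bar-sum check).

1) 0.0ms=0b +285.714ms=2/7b
2) 285.714ms=2/7b +285.714ms=2/7b
3) 571.429ms=4/7b +285.714ms=2/7b
4) 857.143ms=6/7b +285.714ms=2/7b
5) 1142.857ms=8/7b +285.714ms=2/7b
6) 1428.571ms=10/7b +285.714ms=2/7b
7) 1714.286ms=12/7b +1285.714ms=9/7b
8) 3000.0ms=3b +1000.0ms=1b
9) 4000.0ms=4b +2000.0ms=2b
10) 6000.0ms=6b +1500.0ms=3/2b
11) 7500.0ms=15/2b +500.0ms=1/2b
Σ=8b of 8 (60bpm 4/4) — PASS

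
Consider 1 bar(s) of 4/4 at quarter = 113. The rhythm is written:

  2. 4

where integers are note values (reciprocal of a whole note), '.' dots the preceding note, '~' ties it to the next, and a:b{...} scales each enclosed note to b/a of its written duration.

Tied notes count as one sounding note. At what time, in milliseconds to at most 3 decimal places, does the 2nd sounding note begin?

1. 0.0ms @ 0 + 1592.92ms (3)
2. 1592.92ms @ 3 + 530.973ms (1)

note 2 onset = 3b = 1592.92ms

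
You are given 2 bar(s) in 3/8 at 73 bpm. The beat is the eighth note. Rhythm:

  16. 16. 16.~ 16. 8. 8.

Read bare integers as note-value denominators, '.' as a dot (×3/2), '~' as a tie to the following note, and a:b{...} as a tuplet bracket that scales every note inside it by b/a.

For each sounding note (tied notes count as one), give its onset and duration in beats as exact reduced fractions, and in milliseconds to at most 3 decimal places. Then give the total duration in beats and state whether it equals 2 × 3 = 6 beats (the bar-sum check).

1) 0.0ms=0b +616.438ms=3/4b
2) 616.438ms=3/4b +616.438ms=3/4b
3) 1232.877ms=3/2b +1232.877ms=3/2b
4) 2465.753ms=3b +1232.877ms=3/2b
5) 3698.63ms=9/2b +1232.877ms=3/2b
Σ=6b of 6 (73bpm 3/8) — PASS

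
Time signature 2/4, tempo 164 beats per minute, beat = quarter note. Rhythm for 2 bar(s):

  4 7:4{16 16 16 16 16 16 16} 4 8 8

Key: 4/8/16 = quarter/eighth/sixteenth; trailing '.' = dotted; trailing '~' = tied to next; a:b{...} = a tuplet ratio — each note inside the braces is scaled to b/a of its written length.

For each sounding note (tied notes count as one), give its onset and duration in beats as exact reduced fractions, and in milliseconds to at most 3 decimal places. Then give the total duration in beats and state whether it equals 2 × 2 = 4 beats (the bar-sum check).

1) 0.0ms=0b +365.854ms=1b
2) 365.854ms=1b +52.265ms=1/7b
3) 418.118ms=8/7b +52.265ms=1/7b
4) 470.383ms=9/7b +52.265ms=1/7b
5) 522.648ms=10/7b +52.265ms=1/7b
6) 574.913ms=11/7b +52.265ms=1/7b
7) 627.178ms=12/7b +52.265ms=1/7b
8) 679.443ms=13/7b +52.265ms=1/7b
9) 731.707ms=2b +365.854ms=1b
10) 1097.561ms=3b +182.927ms=1/2b
11) 1280.488ms=7/2b +182.927ms=1/2b
Σ=4b of 4 (164bpm 2/4) — PASS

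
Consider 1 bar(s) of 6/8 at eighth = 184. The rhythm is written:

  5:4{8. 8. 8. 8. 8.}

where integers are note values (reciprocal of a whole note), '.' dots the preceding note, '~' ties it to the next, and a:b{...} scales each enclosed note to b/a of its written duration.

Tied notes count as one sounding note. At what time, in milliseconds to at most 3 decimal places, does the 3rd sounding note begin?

1. 0.0ms @ 0 + 391.304ms (6/5)
2. 391.304ms @ 6/5 + 391.304ms (6/5)
3. 782.609ms @ 12/5 + 391.304ms (6/5)
4. 1173.913ms @ 18/5 + 391.304ms (6/5)
5. 1565.217ms @ 24/5 + 391.304ms (6/5)

note 3 onset = 12/5b = 782.609ms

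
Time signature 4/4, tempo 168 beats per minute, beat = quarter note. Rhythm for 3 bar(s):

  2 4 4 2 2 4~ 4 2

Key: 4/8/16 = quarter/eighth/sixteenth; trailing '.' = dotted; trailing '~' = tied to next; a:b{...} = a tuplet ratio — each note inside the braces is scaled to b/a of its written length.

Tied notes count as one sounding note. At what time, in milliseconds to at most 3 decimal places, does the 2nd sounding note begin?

1. 0.0ms @ 0 + 714.286ms (2)
2. 714.286ms @ 2 + 357.143ms (1)
3. 1071.429ms @ 3 + 357.143ms (1)
4. 1428.571ms @ 4 + 714.286ms (2)
5. 2142.857ms @ 6 + 714.286ms (2)
6. 2857.143ms @ 8 + 714.286ms (2)
7. 3571.429ms @ 10 + 714.286ms (2)

note 2 onset = 2b = 714.286ms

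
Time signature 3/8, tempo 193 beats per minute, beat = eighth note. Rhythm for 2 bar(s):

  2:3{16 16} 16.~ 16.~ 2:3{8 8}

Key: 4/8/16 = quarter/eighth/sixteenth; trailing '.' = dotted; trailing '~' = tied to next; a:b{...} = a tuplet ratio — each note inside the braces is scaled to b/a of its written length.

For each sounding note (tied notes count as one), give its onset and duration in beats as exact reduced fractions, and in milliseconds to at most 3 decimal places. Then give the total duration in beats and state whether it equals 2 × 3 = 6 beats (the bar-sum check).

1) 0.0ms=0b +233.161ms=3/4b
2) 233.161ms=3/4b +233.161ms=3/4b
3) 466.321ms=3/2b +932.642ms=3b
4) 1398.964ms=9/2b +466.321ms=3/2b
Σ=6b of 6 (193bpm 3/8) — PASS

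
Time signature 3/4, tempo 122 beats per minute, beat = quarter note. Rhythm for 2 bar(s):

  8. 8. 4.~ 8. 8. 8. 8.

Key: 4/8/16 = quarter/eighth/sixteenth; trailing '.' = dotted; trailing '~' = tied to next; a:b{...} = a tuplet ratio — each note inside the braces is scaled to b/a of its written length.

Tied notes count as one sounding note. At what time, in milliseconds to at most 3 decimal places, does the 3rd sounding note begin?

1. 0.0ms @ 0 + 368.852ms (3/4)
2. 368.852ms @ 3/4 + 368.852ms (3/4)
3. 737.705ms @ 3/2 + 1106.557ms (9/4)
4. 1844.262ms @ 15/4 + 368.852ms (3/4)
5. 2213.115ms @ 9/2 + 368.852ms (3/4)
6. 2581.967ms @ 21/4 + 368.852ms (3/4)

note 3 onset = 3/2b = 737.705ms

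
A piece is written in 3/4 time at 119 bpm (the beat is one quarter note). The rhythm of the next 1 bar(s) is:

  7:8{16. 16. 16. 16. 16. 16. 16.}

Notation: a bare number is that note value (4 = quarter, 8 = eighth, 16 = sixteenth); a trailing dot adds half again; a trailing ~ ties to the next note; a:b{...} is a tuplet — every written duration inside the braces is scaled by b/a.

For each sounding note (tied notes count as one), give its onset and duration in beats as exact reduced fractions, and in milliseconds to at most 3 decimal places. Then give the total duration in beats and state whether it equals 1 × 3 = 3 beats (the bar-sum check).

1) 0.0ms=0b +216.086ms=3/7b
2) 216.086ms=3/7b +216.086ms=3/7b
3) 432.173ms=6/7b +216.086ms=3/7b
4) 648.259ms=9/7b +216.086ms=3/7b
5) 864.346ms=12/7b +216.086ms=3/7b
6) 1080.432ms=15/7b +216.086ms=3/7b
7) 1296.519ms=18/7b +216.086ms=3/7b
Σ=3b of 3 (119bpm 3/4) — PASS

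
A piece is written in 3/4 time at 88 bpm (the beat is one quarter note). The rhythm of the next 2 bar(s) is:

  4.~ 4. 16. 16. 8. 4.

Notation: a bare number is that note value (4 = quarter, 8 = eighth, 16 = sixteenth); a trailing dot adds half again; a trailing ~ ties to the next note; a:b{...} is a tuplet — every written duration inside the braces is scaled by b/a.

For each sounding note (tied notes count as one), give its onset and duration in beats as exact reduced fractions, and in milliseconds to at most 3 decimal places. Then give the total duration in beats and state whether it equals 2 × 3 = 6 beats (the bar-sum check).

1) 0.0ms=0b +2045.455ms=3b
2) 2045.455ms=3b +255.682ms=3/8b
3) 2301.136ms=27/8b +255.682ms=3/8b
4) 2556.818ms=15/4b +511.364ms=3/4b
5) 3068.182ms=9/2b +1022.727ms=3/2b
Σ=6b of 6 (88bpm 3/4) — PASS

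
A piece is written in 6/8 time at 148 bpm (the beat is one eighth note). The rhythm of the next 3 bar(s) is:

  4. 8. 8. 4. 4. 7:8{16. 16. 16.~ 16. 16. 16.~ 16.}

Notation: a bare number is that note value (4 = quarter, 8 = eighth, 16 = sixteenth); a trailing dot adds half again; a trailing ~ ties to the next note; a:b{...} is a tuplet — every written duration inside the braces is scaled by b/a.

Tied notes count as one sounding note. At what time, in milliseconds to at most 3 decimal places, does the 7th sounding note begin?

1. 0.0ms @ 0 + 1216.216ms (3)
2. 1216.216ms @ 3 + 608.108ms (3/2)
3. 1824.324ms @ 9/2 + 608.108ms (3/2)
4. 2432.432ms @ 6 + 1216.216ms (3)
5. 3648.649ms @ 9 + 1216.216ms (3)
6. 4864.865ms @ 12 + 347.49ms (6/7)
7. 5212.355ms @ 90/7 + 347.49ms (6/7)
8. 5559.846ms @ 96/7 + 694.981ms (12/7)
9. 6254.826ms @ 108/7 + 347.49ms (6/7)
10. 6602.317ms @ 114/7 + 694.981ms (12/7)

note 7 onset = 90/7b = 5212.355ms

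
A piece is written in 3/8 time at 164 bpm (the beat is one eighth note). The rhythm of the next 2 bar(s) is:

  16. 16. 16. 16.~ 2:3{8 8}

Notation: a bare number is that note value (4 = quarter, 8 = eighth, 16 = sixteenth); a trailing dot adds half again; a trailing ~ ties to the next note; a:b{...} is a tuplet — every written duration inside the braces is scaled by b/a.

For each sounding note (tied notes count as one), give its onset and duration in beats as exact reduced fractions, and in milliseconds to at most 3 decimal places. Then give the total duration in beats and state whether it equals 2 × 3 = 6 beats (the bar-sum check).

1) 0.0ms=0b +274.39ms=3/4b
2) 274.39ms=3/4b +274.39ms=3/4b
3) 548.78ms=3/2b +274.39ms=3/4b
4) 823.171ms=9/4b +823.171ms=9/4b
5) 1646.341ms=9/2b +548.78ms=3/2b
Σ=6b of 6 (164bpm 3/8) — PASS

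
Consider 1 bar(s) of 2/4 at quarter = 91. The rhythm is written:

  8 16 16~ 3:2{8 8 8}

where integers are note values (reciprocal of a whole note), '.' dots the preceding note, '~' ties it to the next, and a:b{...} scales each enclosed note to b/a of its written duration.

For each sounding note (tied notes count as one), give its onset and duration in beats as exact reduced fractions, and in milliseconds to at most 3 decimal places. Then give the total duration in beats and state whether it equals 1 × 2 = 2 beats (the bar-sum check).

1) 0.0ms=0b +329.67ms=1/2b
2) 329.67ms=1/2b +164.835ms=1/4b
3) 494.505ms=3/4b +384.615ms=7/12b
4) 879.121ms=4/3b +219.78ms=1/3b
5) 1098.901ms=5/3b +219.78ms=1/3b
Σ=2b of 2 (91bpm 2/4) — PASS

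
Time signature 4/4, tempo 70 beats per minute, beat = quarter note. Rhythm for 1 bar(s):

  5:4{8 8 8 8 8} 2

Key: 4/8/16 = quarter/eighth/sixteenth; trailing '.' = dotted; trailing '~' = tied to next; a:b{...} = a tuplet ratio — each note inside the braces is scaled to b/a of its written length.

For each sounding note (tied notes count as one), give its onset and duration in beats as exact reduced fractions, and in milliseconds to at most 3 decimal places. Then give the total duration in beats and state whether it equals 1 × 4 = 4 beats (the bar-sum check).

1) 0.0ms=0b +342.857ms=2/5b
2) 342.857ms=2/5b +342.857ms=2/5b
3) 685.714ms=4/5b +342.857ms=2/5b
4) 1028.571ms=6/5b +342.857ms=2/5b
5) 1371.429ms=8/5b +342.857ms=2/5b
6) 1714.286ms=2b +1714.286ms=2b
Σ=4b of 4 (70bpm 4/4) — PASS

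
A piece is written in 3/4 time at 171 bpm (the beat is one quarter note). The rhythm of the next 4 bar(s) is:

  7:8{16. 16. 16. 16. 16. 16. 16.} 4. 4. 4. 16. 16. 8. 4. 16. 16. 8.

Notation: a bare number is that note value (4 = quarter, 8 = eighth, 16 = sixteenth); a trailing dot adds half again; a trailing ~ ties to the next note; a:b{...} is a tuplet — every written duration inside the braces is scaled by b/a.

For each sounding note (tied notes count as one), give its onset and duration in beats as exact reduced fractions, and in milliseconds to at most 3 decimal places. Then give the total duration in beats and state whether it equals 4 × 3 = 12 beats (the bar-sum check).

1) 0.0ms=0b +150.376ms=3/7b
2) 150.376ms=3/7b +150.376ms=3/7b
3) 300.752ms=6/7b +150.376ms=3/7b
4) 451.128ms=9/7b +150.376ms=3/7b
5) 601.504ms=12/7b +150.376ms=3/7b
6) 751.88ms=15/7b +150.376ms=3/7b
7) 902.256ms=18/7b +150.376ms=3/7b
8) 1052.632ms=3b +526.316ms=3/2b
9) 1578.947ms=9/2b +526.316ms=3/2b
10) 2105.263ms=6b +526.316ms=3/2b
11) 2631.579ms=15/2b +131.579ms=3/8b
12) 2763.158ms=63/8b +131.579ms=3/8b
13) 2894.737ms=33/4b +263.158ms=3/4b
14) 3157.895ms=9b +526.316ms=3/2b
15) 3684.211ms=21/2b +131.579ms=3/8b
16) 3815.789ms=87/8b +131.579ms=3/8b
17) 3947.368ms=45/4b +263.158ms=3/4b
Σ=12b of 12 (171bpm 3/4) — PASS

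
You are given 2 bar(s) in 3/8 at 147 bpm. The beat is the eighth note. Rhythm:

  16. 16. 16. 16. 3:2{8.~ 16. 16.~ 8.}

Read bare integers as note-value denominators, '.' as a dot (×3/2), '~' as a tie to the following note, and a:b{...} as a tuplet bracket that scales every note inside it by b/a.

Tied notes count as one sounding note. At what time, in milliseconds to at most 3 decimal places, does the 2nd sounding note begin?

1. 0.0ms @ 0 + 306.122ms (3/4)
2. 306.122ms @ 3/4 + 306.122ms (3/4)
3. 612.245ms @ 3/2 + 306.122ms (3/4)
4. 918.367ms @ 9/4 + 306.122ms (3/4)
5. 1224.49ms @ 3 + 612.245ms (3/2)
6. 1836.735ms @ 9/2 + 612.245ms (3/2)

note 2 onset = 3/4b = 306.122ms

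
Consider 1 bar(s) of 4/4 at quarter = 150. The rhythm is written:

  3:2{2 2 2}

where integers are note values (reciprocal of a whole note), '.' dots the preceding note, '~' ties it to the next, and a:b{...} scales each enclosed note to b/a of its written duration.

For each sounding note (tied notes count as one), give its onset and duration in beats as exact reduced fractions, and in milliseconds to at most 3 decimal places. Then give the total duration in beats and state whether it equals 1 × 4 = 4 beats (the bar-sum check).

1) 0.0ms=0b +533.333ms=4/3b
2) 533.333ms=4/3b +533.333ms=4/3b
3) 1066.667ms=8/3b +533.333ms=4/3b
Σ=4b of 4 (150bpm 4/4) — PASS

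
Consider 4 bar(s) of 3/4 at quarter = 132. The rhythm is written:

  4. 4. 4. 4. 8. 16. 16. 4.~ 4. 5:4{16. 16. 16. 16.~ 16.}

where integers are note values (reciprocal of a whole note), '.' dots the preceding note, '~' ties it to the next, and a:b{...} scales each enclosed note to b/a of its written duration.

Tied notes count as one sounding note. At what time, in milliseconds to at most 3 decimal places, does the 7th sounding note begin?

1. 0.0ms @ 0 + 681.818ms (3/2)
2. 681.818ms @ 3/2 + 681.818ms (3/2)
3. 1363.636ms @ 3 + 681.818ms (3/2)
4. 2045.455ms @ 9/2 + 681.818ms (3/2)
5. 2727.273ms @ 6 + 340.909ms (3/4)
6. 3068.182ms @ 27/4 + 170.455ms (3/8)
7. 3238.636ms @ 57/8 + 170.455ms (3/8)
8. 3409.091ms @ 15/2 + 1363.636ms (3)
9. 4772.727ms @ 21/2 + 136.364ms (3/10)
10. 4909.091ms @ 54/5 + 136.364ms (3/10)
11. 5045.455ms @ 111/10 + 136.364ms (3/10)
12. 5181.818ms @ 57/5 + 272.727ms (3/5)

note 7 onset = 57/8b = 3238.636ms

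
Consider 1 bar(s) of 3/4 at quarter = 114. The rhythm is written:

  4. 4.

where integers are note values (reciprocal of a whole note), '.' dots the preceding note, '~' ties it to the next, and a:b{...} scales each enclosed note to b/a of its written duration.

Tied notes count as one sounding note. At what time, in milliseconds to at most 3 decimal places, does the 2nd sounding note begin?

1. 0.0ms @ 0 + 789.474ms (3/2)
2. 789.474ms @ 3/2 + 789.474ms (3/2)

note 2 onset = 3/2b = 789.474ms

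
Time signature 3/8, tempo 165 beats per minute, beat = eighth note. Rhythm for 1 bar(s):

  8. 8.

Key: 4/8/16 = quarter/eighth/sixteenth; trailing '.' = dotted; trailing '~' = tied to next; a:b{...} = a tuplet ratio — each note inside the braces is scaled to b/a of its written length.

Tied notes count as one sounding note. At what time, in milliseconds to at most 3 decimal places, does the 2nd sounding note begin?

1. 0.0ms @ 0 + 545.455ms (3/2)
2. 545.455ms @ 3/2 + 545.455ms (3/2)

note 2 onset = 3/2b = 545.455ms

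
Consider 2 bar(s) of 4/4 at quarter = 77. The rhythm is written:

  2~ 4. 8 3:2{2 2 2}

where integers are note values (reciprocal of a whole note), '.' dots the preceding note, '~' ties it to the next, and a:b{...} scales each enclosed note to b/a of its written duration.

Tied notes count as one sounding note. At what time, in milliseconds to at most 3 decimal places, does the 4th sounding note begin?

note 4 onset = 16/3b = 4155.844ms

1. 0.0ms @ 0 + 2727.273ms (7/2)
2. 2727.273ms @ 7/2 + 389.61ms (1/2)
3. 3116.883ms @ 4 + 1038.961ms (4/3)
4. 4155.844ms @ 16/3 + 1038.961ms (4/3)
5. 5194.805ms @ 20/3 + 1038.961ms (4/3)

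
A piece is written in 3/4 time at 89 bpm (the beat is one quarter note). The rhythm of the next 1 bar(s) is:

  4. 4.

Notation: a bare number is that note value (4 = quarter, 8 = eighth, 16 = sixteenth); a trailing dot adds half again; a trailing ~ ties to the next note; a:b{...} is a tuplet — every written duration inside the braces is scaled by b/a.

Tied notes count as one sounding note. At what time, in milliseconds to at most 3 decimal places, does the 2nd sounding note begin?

1. 0.0ms @ 0 + 1011.236ms (3/2)
2. 1011.236ms @ 3/2 + 1011.236ms (3/2)

note 2 onset = 3/2b = 1011.236ms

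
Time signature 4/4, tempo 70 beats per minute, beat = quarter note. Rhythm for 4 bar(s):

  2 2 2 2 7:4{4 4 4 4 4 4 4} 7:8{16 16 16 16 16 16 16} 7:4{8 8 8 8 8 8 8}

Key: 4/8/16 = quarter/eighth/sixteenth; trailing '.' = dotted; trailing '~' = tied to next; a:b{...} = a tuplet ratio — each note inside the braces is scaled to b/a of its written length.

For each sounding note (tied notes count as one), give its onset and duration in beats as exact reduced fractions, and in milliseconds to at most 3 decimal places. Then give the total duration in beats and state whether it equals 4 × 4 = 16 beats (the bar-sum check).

1) 0.0ms=0b +1714.286ms=2b
2) 1714.286ms=2b +1714.286ms=2b
3) 3428.571ms=4b +1714.286ms=2b
4) 5142.857ms=6b +1714.286ms=2b
5) 6857.143ms=8b +489.796ms=4/7b
6) 7346.939ms=60/7b +489.796ms=4/7b
7) 7836.735ms=64/7b +489.796ms=4/7b
8) 8326.531ms=68/7b +489.796ms=4/7b
9) 8816.327ms=72/7b +489.796ms=4/7b
10) 9306.122ms=76/7b +489.796ms=4/7b
11) 9795.918ms=80/7b +489.796ms=4/7b
12) 10285.714ms=12b +244.898ms=2/7b
13) 10530.612ms=86/7b +244.898ms=2/7b
14) 10775.51ms=88/7b +244.898ms=2/7b
15) 11020.408ms=90/7b +244.898ms=2/7b
16) 11265.306ms=92/7b +244.898ms=2/7b
17) 11510.204ms=94/7b +244.898ms=2/7b
18) 11755.102ms=96/7b +244.898ms=2/7b
19) 12000.0ms=14b +244.898ms=2/7b
20) 12244.898ms=100/7b +244.898ms=2/7b
21) 12489.796ms=102/7b +244.898ms=2/7b
22) 12734.694ms=104/7b +244.898ms=2/7b
23) 12979.592ms=106/7b +244.898ms=2/7b
24) 13224.49ms=108/7b +244.898ms=2/7b
25) 13469.388ms=110/7b +244.898ms=2/7b
Σ=16b of 16 (70bpm 4/4) — PASS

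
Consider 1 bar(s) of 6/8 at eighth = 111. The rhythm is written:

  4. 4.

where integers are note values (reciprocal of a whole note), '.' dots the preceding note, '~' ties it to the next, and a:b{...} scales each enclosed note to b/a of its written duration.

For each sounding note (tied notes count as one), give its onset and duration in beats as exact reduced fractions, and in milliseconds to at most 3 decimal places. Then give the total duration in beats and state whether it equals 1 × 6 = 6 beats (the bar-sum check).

1) 0.0ms=0b +1621.622ms=3b
2) 1621.622ms=3b +1621.622ms=3b
Σ=6b of 6 (111bpm 6/8) — PASS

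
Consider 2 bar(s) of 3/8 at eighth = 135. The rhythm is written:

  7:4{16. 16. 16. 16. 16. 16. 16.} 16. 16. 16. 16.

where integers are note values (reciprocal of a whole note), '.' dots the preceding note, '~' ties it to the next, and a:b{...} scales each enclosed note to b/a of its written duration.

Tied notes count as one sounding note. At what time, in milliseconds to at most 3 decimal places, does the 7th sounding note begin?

note 7 onset = 18/7b = 1142.857ms

1. 0.0ms @ 0 + 190.476ms (3/7)
2. 190.476ms @ 3/7 + 190.476ms (3/7)
3. 380.952ms @ 6/7 + 190.476ms (3/7)
4. 571.429ms @ 9/7 + 190.476ms (3/7)
5. 761.905ms @ 12/7 + 190.476ms (3/7)
6. 952.381ms @ 15/7 + 190.476ms (3/7)
7. 1142.857ms @ 18/7 + 190.476ms (3/7)
8. 1333.333ms @ 3 + 333.333ms (3/4)
9. 1666.667ms @ 15/4 + 333.333ms (3/4)
10. 2000.0ms @ 9/2 + 333.333ms (3/4)
11. 2333.333ms @ 21/4 + 333.333ms (3/4)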